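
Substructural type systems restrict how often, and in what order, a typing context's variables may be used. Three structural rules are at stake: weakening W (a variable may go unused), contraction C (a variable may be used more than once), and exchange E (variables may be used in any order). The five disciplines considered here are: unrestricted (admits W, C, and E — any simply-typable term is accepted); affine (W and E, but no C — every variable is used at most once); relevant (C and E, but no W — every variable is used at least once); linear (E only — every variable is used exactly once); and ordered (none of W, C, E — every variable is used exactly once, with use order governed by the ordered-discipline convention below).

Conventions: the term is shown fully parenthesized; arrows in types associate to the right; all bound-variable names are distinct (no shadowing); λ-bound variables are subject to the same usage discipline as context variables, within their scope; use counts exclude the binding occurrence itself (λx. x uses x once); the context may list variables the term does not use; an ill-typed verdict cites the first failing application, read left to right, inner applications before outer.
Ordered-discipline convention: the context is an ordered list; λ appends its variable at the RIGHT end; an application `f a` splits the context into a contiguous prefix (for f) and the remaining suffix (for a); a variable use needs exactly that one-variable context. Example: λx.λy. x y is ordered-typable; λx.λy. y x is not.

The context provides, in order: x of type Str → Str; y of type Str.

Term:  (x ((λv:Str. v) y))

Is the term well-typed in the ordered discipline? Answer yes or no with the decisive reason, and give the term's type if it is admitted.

yes — one use each (x, y, v); ordered split holds; term : Str
usage: x ×1; y ×1; v (bound) ×1
use order (left to right): x, v, y
typing: the term checks, with type Str
across the five disciplines: ordered ✓ | linear ✓ | affine ✓ | relevant ✓ | unrestricted ✓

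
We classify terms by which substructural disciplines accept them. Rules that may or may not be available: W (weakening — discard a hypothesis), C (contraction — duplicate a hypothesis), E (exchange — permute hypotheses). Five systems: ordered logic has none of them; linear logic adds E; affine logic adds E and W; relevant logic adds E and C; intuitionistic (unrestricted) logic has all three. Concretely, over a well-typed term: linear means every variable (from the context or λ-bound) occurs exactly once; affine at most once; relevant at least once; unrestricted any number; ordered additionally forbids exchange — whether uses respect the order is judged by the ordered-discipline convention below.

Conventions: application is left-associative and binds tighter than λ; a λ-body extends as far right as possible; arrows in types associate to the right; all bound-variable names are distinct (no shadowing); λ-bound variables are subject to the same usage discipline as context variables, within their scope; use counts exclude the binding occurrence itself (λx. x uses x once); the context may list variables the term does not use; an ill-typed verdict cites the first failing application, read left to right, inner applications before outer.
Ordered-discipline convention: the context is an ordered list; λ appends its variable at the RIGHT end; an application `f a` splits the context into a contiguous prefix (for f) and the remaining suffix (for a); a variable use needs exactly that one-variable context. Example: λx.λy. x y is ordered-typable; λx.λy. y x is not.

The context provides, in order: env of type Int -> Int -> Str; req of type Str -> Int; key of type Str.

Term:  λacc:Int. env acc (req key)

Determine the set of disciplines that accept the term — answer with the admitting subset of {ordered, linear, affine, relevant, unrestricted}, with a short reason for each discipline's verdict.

admitting disciplines: linear, affine, relevant, unrestricted
usage: env ×1, req ×1, key ×1, acc (λ-bound) ×1
order of uses: env, acc, req, key
typing: well-typed — term : Int -> Str
ordered: ✗ — no ordered split (uses run env, acc, req, key)
linear: ✓ — single use per variable (env, req, key, acc)
affine: ✓ — none of env, req, key, acc used more than once
relevant: ✓ — none of env, req, key, acc goes unused
unrestricted: ✓ — simply typable at Int -> Str; W, C, E all held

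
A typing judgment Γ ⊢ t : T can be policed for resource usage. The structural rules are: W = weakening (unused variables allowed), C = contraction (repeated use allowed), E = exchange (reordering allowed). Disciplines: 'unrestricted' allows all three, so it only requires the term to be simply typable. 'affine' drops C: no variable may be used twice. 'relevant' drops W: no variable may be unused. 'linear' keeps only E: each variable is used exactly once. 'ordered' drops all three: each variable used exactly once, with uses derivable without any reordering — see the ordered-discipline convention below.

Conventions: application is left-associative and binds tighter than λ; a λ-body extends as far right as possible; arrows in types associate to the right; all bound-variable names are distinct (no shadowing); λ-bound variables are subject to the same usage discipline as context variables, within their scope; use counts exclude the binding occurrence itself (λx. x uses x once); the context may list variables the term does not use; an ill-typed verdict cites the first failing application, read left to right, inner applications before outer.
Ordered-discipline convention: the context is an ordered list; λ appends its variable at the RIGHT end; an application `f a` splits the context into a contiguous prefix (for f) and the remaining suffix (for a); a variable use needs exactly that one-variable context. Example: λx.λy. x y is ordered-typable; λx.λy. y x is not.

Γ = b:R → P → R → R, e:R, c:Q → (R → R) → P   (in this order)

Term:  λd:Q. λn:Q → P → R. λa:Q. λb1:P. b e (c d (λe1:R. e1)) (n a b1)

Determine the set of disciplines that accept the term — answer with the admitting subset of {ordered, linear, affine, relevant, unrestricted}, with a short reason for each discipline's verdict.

admitting disciplines: ordered, linear, affine, relevant, unrestricted
variable uses: b ×1; e ×1; c ×1; d (λ-bound) ×1; n (λ-bound) ×1; a (λ-bound) ×1; b1 (λ-bound) ×1; e1 (λ-bound) ×1
order of uses: b, e, c, d, e1, n, a, b1
typing: well-typed — term : Q → (Q → P → R) → Q → P → R
ordered: ✓ — single-use (b, e, c, d, n, a, b1, e1), ordered derivation ok
linear: ✓ — each of b, e, c, d, n, a, b1, e1 used exactly once
affine: ✓ — none of b, e, c, d, n, a, b1, e1 used more than once
relevant: ✓ — none of b, e, c, d, n, a, b1, e1 goes unused
unrestricted: ✓ — type-checks (Q → (Q → P → R) → Q → P → R) and nothing is barred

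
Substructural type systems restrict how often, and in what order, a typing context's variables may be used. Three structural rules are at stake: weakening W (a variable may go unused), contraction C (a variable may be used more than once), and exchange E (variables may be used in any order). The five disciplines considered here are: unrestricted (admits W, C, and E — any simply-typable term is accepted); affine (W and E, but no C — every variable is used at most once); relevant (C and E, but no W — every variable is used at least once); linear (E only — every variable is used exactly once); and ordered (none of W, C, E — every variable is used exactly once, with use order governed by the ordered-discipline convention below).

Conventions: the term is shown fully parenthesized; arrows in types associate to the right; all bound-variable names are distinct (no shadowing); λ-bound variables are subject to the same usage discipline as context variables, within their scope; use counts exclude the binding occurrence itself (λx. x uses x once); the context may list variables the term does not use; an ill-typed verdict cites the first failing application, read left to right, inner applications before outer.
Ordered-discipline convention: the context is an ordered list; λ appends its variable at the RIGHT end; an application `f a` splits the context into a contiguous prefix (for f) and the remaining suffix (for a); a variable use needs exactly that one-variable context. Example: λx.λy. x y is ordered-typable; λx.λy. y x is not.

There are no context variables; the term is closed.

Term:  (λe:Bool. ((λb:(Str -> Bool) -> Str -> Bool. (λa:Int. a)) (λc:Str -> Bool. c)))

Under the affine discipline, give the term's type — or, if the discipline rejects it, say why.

term : Bool -> Int -> Int
usage: e (bound): 0×, b (bound): 0×, a (bound): 1×, c (bound): 1×
uses in reading order: a, c
typing: well-typed at Bool -> Int -> Int
summary: ordered ✗ | linear ✗ | affine ✓ | relevant ✗ | unrestricted ✓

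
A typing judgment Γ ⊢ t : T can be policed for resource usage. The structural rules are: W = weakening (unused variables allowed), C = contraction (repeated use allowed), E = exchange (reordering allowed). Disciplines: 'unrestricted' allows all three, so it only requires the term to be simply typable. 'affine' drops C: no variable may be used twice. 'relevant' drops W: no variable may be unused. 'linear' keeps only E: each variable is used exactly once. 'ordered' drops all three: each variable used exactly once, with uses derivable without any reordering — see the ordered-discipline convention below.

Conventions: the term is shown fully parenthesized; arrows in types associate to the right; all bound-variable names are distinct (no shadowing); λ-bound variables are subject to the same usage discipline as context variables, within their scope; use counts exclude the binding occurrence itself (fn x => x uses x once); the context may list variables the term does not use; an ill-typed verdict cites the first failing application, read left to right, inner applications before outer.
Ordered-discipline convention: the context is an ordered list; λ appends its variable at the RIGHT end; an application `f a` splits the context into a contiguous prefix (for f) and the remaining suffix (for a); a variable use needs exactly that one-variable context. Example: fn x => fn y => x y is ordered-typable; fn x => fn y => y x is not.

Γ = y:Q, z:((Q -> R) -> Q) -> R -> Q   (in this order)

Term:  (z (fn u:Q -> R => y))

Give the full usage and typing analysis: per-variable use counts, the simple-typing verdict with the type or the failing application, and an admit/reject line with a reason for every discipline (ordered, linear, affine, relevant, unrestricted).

counts: y: 1×, z: 1×, u (λ-bound): 0×
uses in reading order: z, y
typing: well-typed — term : R -> Q
ordered ✗ (unused: u — weakening required)
linear ✗ (unused: u — weakening required)
affine ✓ (no duplicate uses among y, z, u)
relevant ✗ (unused: u — weakening required)
unrestricted ✓ (well-typed at R -> Q; no restrictions here)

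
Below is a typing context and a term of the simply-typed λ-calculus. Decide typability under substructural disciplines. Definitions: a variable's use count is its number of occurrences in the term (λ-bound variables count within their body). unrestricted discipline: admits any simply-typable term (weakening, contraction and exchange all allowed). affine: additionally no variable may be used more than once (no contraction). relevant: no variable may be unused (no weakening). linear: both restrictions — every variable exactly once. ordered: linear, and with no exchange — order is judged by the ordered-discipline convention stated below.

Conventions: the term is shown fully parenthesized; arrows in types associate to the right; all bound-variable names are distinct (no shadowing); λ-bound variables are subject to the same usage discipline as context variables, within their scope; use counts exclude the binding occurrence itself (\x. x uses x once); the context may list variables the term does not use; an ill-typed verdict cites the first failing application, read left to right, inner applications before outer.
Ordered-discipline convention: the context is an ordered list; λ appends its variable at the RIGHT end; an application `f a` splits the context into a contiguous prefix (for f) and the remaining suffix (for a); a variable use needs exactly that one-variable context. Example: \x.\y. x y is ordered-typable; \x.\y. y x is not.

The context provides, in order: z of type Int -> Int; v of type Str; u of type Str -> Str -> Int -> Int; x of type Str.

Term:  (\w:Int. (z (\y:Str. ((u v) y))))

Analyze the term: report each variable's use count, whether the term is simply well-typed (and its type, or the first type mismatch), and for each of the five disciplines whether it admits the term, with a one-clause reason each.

counts: z=1, v=1, u=1, x=0, w [bound]=0, y [bound]=1
order of uses: z, u, v, y
typing: ill-typed: argument of type Str -> Int -> Int where Int is required
ordered ✗ (the type mismatch rejects it)
linear ✗ (not simply typable)
affine ✗ (fails simple typing)
relevant ✗ (a type mismatch blocks all five)
unrestricted ✗ (the type mismatch rejects it)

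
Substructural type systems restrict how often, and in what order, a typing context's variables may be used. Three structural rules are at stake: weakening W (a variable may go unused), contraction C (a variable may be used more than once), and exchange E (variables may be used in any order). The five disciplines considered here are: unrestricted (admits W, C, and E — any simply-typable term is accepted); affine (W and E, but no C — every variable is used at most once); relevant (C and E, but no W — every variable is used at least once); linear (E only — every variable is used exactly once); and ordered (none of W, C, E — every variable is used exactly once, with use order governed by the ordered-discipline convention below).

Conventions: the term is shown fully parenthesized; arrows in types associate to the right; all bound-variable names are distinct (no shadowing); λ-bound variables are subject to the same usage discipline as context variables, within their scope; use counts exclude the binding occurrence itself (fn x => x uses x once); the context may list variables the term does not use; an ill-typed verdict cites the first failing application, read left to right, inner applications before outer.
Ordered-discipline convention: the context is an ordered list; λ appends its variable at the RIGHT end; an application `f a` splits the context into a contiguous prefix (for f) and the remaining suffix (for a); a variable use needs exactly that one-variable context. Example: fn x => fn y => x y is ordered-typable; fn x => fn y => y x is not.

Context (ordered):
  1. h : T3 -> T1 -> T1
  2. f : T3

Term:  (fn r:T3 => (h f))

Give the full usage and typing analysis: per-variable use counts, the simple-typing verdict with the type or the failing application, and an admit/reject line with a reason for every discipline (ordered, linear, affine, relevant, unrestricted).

counts: h: 1; f: 1; r (bound): 0
use order (left to right): h, f
typing: well-typed — term : T3 -> T1 -> T1
ordered: ✗ — r left unused
linear: ✗ — r left unused
affine: ✓ — h, f, r: no repeats, contraction unneeded
relevant: ✗ — r left unused
unrestricted: ✓ — typability at T3 -> T1 -> T1 is all that's needed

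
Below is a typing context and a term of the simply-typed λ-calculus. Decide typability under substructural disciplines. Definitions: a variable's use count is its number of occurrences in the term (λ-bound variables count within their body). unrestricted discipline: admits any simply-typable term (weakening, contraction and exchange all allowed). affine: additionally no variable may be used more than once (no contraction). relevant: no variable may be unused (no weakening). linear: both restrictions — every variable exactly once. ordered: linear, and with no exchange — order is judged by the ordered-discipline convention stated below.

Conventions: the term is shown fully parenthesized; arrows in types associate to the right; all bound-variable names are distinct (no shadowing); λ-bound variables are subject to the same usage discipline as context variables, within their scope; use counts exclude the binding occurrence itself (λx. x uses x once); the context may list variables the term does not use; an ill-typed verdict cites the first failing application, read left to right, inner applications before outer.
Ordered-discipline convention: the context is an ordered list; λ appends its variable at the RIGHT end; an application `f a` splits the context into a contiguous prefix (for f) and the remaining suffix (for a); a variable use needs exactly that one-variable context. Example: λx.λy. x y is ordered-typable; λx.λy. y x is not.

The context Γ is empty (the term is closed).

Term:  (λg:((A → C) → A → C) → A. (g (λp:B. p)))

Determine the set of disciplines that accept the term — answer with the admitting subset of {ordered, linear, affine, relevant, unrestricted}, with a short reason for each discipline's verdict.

admitted by: none
variable uses: g (bound) ×1, p (bound) ×1
left-to-right use order: g, p
typing: ill-typed: a function awaiting (A → C) → A → C gets B → B
ordered: ✗ — the type mismatch rejects it
linear: ✗ — not simply typable
affine: ✗ — fails simple typing
relevant: ✗ — a type mismatch blocks all five
unrestricted: ✗ — the type mismatch rejects it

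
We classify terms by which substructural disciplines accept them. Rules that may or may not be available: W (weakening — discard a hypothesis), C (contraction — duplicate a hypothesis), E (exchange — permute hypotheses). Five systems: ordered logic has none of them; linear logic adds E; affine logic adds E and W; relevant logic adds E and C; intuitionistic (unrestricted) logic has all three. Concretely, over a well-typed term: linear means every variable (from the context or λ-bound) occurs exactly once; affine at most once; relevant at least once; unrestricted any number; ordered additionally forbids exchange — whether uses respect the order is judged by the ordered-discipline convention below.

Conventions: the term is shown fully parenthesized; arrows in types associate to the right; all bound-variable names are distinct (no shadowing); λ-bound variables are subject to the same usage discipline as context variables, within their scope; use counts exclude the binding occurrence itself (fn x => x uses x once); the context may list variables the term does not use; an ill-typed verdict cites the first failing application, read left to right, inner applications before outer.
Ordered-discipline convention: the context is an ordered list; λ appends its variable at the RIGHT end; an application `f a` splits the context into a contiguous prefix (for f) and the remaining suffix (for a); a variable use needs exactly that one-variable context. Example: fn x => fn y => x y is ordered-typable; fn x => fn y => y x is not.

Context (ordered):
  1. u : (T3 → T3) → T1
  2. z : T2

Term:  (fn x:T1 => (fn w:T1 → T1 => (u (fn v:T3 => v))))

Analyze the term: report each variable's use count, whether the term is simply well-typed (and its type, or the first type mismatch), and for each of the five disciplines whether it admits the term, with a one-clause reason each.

variable uses: u=1, z=0, x (λ-bound)=0, w (λ-bound)=0, v (λ-bound)=1
uses in reading order: u, v
typing: the term checks, with type T1 → (T1 → T1) → T1
ordered ✗ (unused: z, x, w — weakening required)
linear ✗ (unused: z, x, w — weakening required)
affine ✓ (u, z, x, w, v: no repeats, contraction unneeded)
relevant ✗ (unused: z, x, w — weakening required)
unrestricted ✓ (well-typed at T1 → (T1 → T1) → T1; no restrictions here)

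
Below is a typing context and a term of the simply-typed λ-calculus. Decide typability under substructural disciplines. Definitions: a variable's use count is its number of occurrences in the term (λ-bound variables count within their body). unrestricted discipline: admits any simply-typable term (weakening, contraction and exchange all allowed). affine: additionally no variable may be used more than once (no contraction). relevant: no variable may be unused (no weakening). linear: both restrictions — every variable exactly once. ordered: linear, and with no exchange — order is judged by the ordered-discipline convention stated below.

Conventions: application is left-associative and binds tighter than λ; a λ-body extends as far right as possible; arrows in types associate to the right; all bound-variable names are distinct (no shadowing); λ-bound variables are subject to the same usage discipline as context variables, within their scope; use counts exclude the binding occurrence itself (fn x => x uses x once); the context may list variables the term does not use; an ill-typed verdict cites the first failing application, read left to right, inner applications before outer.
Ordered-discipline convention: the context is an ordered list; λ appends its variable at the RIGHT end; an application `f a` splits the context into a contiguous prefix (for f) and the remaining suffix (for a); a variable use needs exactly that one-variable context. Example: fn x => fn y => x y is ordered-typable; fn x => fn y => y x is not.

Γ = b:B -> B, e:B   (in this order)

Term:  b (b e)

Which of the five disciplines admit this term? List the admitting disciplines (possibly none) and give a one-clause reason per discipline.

admitting disciplines: relevant, unrestricted
usage: b: 2; e: 1
use order (left to right): b, b, e
typing: well-typed at B
ordered ✗ (b ×2 used more than once (contraction))
linear ✗ (b ×2 used more than once (contraction))
affine ✗ (b ×2 used more than once (contraction))
relevant ✓ (none of b, e goes unused)
unrestricted ✓ (typability at B is all that's needed)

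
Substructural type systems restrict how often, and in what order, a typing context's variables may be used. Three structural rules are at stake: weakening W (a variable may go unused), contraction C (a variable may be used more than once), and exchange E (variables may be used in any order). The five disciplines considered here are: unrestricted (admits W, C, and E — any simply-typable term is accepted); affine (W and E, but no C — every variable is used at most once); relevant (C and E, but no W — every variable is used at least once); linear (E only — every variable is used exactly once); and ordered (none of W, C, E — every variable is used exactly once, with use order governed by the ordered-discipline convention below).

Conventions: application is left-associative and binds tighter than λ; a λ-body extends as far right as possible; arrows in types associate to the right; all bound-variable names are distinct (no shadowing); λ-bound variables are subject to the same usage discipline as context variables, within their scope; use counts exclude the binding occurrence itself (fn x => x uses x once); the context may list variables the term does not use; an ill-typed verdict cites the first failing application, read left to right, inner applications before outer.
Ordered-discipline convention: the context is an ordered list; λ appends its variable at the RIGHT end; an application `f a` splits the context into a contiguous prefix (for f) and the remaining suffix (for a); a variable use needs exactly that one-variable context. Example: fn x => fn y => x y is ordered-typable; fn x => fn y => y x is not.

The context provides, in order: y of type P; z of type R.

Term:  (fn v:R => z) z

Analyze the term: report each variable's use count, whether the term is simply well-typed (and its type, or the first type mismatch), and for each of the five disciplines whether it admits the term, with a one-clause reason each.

variable uses: y=0; z=2; v [bound]=0
order of uses: z, z
typing: well-typed — term : R
ordered: ✗ — repeated use of z ×2; y, v left unused
linear: ✗ — repeated use of z ×2; y, v left unused
affine: ✗ — repeated use of z ×2
relevant: ✗ — y, v left unused
unrestricted: ✓ — simply typable at R; W, C, E all held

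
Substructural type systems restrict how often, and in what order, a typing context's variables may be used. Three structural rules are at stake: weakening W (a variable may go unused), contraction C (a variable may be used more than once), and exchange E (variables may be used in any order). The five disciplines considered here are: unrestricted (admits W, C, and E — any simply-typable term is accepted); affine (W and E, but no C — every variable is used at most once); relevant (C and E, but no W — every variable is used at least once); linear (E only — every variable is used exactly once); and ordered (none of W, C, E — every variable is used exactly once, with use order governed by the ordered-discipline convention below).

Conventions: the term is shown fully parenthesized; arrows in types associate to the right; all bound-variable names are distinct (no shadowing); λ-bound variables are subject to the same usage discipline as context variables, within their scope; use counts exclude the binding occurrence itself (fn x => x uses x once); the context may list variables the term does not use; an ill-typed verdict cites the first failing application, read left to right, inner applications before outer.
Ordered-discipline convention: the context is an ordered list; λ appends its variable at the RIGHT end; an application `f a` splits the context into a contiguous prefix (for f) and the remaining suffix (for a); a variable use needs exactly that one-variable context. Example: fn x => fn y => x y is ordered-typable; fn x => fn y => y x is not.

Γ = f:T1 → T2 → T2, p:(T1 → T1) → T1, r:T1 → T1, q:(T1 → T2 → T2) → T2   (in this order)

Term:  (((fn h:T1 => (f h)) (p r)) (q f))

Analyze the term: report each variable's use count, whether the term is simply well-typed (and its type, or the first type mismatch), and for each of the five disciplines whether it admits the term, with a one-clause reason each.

counts: f=2; p=1; r=1; q=1; h (λ-bound)=1
order of uses: f, h, p, r, q, f
typing: well-typed — term : T2
ordered: ✗ — repeated use of f ×2
linear: ✗ — repeated use of f ×2
affine: ✗ — repeated use of f ×2
relevant: ✓ — f, p, r, q, h: all used, weakening unneeded
unrestricted: ✓ — simply typable at T2; W, C, E all held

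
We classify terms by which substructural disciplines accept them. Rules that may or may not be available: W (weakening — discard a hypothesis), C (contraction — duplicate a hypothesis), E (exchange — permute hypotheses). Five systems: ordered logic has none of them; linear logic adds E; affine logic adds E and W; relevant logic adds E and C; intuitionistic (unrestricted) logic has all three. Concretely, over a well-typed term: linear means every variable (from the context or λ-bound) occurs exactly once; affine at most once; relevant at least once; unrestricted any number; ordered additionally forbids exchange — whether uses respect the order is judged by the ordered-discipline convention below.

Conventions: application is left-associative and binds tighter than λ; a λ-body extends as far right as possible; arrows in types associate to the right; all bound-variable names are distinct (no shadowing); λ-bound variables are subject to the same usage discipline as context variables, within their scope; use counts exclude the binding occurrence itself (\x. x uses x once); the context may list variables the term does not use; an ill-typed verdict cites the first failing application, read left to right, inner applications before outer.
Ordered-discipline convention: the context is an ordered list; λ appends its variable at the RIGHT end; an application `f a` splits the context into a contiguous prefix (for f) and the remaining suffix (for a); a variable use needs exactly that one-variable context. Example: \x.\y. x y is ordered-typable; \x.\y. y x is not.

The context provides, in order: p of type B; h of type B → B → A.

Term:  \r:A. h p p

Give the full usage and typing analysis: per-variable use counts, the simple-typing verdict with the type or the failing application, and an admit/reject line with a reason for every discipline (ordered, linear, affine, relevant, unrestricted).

counts: p: 2; h: 1; r (λ-bound): 0
left-to-right use order: h, p, p
typing: well-typed — term : A → A
ordered: ✗, uses contraction: p ×2; needs weakening: r unused
linear: ✗, uses contraction: p ×2; needs weakening: r unused
affine: ✗, uses contraction: p ×2
relevant: ✗, needs weakening: r unused
unrestricted: ✓, well-typed at A → A; no restrictions here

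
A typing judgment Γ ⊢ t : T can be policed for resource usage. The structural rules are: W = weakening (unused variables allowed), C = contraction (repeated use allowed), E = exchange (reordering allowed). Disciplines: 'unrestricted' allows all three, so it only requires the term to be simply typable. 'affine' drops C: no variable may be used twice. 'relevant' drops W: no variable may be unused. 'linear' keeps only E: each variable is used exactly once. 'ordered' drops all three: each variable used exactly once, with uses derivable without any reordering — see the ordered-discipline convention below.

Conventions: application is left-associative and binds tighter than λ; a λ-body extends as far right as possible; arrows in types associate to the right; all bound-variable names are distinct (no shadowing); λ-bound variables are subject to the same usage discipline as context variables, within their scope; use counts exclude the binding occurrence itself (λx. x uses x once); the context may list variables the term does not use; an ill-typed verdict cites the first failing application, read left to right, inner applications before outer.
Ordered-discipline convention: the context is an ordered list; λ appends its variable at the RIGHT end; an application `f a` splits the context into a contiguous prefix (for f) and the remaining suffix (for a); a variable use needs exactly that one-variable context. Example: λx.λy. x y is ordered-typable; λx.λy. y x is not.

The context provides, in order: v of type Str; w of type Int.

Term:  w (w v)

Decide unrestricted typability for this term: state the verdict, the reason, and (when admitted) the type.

no — fails simple typing
usage: v ×1; w ×2
left-to-right use order: w, w, v
typing: ill-typed: non-function type Int applied to an argument
summary: ordered ✗; linear ✗; affine ✗; relevant ✗; unrestricted ✗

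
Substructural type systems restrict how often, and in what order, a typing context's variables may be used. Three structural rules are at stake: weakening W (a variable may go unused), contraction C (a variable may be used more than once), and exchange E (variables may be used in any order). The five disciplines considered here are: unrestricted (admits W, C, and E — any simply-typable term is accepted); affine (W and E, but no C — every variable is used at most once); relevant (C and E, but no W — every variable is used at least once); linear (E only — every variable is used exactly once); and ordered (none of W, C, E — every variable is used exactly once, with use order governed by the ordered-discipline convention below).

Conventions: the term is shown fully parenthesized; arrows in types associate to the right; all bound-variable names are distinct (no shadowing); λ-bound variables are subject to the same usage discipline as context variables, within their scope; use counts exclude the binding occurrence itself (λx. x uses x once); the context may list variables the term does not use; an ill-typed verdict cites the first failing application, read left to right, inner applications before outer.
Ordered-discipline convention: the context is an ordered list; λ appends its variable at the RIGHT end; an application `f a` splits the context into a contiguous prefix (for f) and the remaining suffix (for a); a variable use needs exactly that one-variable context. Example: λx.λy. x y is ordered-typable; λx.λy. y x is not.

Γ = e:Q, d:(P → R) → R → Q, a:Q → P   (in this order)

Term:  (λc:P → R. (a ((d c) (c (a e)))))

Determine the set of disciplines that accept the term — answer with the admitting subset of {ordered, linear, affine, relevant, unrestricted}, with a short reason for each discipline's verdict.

admitted in: relevant, unrestricted
counts: e: 1; d: 1; a: 2; c [bound]: 2
left-to-right use order: a, d, c, c, a, e
typing: well-typed at (P → R) → P
ordered ✗ (repeated use of a ×2, c ×2)
linear ✗ (repeated use of a ×2, c ×2)
affine ✗ (repeated use of a ×2, c ×2)
relevant ✓ (e, d, a, c: all used, weakening unneeded)
unrestricted ✓ (typability at (P → R) → P is all that's needed)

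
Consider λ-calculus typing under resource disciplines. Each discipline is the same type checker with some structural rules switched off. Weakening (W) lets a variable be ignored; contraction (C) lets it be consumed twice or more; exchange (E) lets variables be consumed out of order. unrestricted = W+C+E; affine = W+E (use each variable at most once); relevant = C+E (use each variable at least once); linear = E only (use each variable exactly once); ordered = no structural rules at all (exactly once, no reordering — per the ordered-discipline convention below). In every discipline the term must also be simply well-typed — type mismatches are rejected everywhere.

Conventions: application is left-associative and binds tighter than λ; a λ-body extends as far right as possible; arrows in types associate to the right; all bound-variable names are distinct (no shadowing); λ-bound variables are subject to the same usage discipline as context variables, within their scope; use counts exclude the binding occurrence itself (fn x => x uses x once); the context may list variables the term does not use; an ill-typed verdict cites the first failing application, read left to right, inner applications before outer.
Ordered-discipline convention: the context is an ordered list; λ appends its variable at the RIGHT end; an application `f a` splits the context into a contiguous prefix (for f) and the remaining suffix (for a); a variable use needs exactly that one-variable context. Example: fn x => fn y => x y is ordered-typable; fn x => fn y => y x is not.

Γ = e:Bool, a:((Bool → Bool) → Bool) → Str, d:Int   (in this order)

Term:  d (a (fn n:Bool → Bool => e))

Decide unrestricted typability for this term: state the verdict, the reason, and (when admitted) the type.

no — not simply typable
variable uses: e: 1, a: 1, d: 1, n (bound): 0
use order (left to right): d, a, e
typing: ill-typed: can't apply a value of type Int
all disciplines: ordered ✗; linear ✗; affine ✗; relevant ✗; unrestricted ✗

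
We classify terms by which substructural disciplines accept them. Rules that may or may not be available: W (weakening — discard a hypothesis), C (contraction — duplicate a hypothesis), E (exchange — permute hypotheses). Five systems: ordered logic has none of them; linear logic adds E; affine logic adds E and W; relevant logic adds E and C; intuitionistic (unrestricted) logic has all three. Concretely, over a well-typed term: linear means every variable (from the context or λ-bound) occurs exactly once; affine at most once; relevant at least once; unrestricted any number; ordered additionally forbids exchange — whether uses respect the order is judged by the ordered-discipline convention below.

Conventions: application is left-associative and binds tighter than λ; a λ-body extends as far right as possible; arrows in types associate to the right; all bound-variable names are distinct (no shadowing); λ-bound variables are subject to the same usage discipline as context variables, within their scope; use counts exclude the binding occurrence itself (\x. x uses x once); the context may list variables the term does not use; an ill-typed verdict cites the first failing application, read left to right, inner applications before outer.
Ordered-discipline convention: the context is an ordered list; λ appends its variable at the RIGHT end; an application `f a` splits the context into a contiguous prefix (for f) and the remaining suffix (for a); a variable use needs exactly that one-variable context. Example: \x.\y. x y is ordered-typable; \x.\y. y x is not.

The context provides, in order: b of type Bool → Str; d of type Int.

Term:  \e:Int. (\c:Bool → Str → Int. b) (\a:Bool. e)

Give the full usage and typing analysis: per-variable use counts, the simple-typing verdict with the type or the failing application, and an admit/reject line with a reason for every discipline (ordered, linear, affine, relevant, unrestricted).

variable uses: b: 1, d: 0, e [bound]: 1, c [bound]: 0, a [bound]: 0
use order (left to right): b, e
typing: ill-typed: an application expects Bool → Str → Int but receives Bool → Int
ordered: ✗, not simply typable
linear: ✗, fails simple typing
affine: ✗, a type mismatch blocks all five
relevant: ✗, the type mismatch rejects it
unrestricted: ✗, not simply typable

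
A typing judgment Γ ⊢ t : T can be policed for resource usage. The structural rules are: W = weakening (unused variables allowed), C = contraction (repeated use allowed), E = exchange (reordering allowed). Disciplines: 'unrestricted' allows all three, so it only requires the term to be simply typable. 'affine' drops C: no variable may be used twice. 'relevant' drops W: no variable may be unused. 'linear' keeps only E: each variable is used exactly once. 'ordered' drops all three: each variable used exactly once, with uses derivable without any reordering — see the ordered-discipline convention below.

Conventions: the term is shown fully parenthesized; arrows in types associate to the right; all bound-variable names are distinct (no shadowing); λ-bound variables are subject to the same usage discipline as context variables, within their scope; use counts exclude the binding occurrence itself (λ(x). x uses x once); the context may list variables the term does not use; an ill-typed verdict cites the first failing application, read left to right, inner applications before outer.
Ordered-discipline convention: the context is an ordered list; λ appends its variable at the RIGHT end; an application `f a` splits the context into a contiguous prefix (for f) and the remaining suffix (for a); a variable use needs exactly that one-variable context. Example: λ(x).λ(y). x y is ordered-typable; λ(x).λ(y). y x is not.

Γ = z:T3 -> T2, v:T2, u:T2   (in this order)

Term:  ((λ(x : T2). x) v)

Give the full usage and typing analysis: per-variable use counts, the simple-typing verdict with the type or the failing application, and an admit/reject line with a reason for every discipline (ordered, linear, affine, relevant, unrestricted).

use counts: z=0, v=1, u=0, x (λ-bound)=1
use order (left to right): x, v
typing: well-typed at T2
ordered: ✗, unused: z, u — weakening required
linear: ✗, unused: z, u — weakening required
affine: ✓, at most one use each (z, v, u, x)
relevant: ✗, unused: z, u — weakening required
unrestricted: ✓, well-typed at T2; no restrictions here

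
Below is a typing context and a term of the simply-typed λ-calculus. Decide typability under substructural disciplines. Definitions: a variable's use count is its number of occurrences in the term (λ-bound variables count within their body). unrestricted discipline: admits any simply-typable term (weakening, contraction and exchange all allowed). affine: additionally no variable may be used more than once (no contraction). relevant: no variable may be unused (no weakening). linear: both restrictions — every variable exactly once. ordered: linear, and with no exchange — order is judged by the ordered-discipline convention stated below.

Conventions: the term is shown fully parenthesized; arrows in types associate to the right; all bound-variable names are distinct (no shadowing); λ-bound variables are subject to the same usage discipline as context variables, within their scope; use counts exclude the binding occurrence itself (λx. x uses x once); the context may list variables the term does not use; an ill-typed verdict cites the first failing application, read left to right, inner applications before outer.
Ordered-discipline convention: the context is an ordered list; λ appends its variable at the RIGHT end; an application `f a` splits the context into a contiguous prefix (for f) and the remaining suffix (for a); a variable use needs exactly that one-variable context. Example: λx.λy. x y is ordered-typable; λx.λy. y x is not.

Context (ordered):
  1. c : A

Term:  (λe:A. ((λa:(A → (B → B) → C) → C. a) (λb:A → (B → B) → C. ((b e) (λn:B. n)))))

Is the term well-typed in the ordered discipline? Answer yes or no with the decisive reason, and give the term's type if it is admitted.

no — c left unused
usage: c: 0, e (bound): 1, a (bound): 1, b (bound): 1, n (bound): 1
use order (left to right): a, b, e, n
typing: ✓ — A → (A → (B → B) → C) → C
summary: ordered ✗ | linear ✗ | affine ✓ | relevant ✗ | unrestricted ✓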